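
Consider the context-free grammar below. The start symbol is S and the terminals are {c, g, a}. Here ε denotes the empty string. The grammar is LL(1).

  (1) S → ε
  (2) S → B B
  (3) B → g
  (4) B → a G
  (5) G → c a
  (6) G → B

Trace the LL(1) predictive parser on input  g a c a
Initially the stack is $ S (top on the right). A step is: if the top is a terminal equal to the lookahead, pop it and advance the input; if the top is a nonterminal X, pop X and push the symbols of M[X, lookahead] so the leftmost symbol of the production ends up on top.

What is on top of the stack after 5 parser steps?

G

step 1: stack=$ S  input=g a c a $  — expand S → B B
step 2: stack=$ B B  input=g a c a $  — expand B → g
step 3: stack=$ B g  input=g a c a $  — match g
step 4: stack=$ B  input=a c a $  — expand B → a G
step 5: stack=$ G a  input=a c a $  — match a
Stack after step 5: $ G (top = G).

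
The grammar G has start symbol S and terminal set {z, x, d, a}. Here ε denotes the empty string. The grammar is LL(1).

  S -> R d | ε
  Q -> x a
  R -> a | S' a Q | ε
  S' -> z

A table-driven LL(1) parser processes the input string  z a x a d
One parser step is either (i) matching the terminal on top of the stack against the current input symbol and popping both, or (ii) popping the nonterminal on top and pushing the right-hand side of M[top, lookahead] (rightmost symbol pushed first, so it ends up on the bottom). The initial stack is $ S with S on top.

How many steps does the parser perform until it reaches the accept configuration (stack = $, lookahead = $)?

     Stack       Input        Action
  1  $ S         z a x a d $  expand S -> R d
  2  $ d R       z a x a d $  expand R -> S' a Q
  3  $ d Q a S'  z a x a d $  expand S' -> z
  4  $ d Q a z   z a x a d $  match z
  5  $ d Q a     a x a d $    match a
  6  $ d Q       x a d $      expand Q -> x a
  7  $ d a x     x a d $      match x
  8  $ d a       a d $        match a
  9  $ d         d $          match d
Accept reached after 9 steps.

9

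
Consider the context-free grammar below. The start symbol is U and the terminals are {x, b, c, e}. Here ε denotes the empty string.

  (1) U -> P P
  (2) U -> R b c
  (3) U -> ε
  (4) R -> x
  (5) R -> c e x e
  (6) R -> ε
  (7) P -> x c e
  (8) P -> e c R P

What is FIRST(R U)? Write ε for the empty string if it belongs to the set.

{ε, b, c, e, x}

FIRST(R): from R->x we get {x}; from R->c e x e we get {c}; from R->ε we get {ε}. So FIRST(R) = {ε, c, x}.
FIRST(P): from P->x c e we get {x}; from P->e c R P we get {e}. So FIRST(P) = {e, x}.
FIRST(U): from U->P P we get {e, x}; from U->R b c we get {b, c, x}; from U->ε we get {ε}. So FIRST(U) = {ε, b, c, e, x}.
FIRST(R U): take FIRST of each symbol in turn, carrying on past any symbol whose FIRST contains ε; result {ε, b, c, e, x}.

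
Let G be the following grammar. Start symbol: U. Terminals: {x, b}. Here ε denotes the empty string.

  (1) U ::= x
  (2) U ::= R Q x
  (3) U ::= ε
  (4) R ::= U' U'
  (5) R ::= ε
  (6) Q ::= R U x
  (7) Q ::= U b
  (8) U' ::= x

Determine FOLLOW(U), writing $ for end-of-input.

FIRST(U'): from U'::=x we get {x}. So FIRST(U') = {x}.
FIRST(R): from R::=U' U' we get {x}; from R::=ε we get {ε}. So FIRST(R) = {ε, x}.
FIRST(U): from U::=x we get {x}; from U::=R Q x we get {b, x}; from U::=ε we get {ε}. So FIRST(U) = {ε, b, x}.
FIRST(Q): from Q::=R U x we get {b, x}; from Q::=U b we get {b, x}. So FIRST(Q) = {b, x}.
FOLLOW(U) includes $ since U is the start symbol.
FOLLOW(U): in Q::=R U x, U is followed by x with FIRST {x}; in Q::=U b, U is followed by b with FIRST {b}. Thus FOLLOW(U) = {$, b, x}.
FOLLOW(R): in U::=R Q x, R is followed by Q x with FIRST {b, x}; in Q::=R U x, R is followed by U x with FIRST {b, x}. Thus FOLLOW(R) = {b, x}.
FOLLOW(Q): in U::=R Q x, Q is followed by x with FIRST {x}. Thus FOLLOW(Q) = {x}.
FOLLOW(U'): in R::=U' U' (occurrence 1), U' is followed by U' with FIRST {x}; in R::=U' U' (occurrence 2), the suffix after U' is empty, so FOLLOW(U') ⊇ FOLLOW(R) = {b, x}. Thus FOLLOW(U') = {b, x}.

{$, b, x}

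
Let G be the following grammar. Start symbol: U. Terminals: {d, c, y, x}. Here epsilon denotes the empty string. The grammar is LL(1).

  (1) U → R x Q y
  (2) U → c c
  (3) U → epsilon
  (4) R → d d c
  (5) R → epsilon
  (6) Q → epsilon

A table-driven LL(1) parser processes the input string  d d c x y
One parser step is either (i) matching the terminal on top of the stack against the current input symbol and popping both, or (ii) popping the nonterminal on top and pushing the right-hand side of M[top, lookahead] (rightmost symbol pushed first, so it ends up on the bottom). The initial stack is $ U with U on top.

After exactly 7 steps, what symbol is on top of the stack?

step 1: stack=$ U  input=d d c x y $  — expand U → R x Q y
step 2: stack=$ y Q x R  input=d d c x y $  — expand R → d d c
step 3: stack=$ y Q x c d d  input=d d c x y $  — match d
step 4: stack=$ y Q x c d  input=d c x y $  — match d
step 5: stack=$ y Q x c  input=c x y $  — match c
step 6: stack=$ y Q x  input=x y $  — match x
step 7: stack=$ y Q  input=y $  — expand Q → epsilon
Stack after step 7: $ y (top = y).

y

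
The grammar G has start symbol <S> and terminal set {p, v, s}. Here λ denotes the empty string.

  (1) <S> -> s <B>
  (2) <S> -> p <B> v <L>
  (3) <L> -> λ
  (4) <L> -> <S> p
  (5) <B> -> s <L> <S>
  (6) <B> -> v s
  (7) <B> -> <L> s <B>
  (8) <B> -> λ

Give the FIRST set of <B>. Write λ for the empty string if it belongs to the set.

{λ, p, s, v}

FIRST(<S>) = {p, s}
FIRST(<L>) = {λ, p, s}  (via <S> p)
FIRST(<B>) = {λ, p, s, v}  (via <L> s <B>)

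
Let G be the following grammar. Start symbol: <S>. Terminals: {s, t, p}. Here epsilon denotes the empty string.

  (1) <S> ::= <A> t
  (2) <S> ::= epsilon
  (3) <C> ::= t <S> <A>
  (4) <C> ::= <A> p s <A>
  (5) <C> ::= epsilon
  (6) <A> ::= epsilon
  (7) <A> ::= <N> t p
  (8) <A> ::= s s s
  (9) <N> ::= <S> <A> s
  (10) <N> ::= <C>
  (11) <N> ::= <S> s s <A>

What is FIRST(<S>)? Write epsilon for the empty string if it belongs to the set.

FIRST(<S>): from <S>::=<A> t we get {p, s, t}; from <S>::=epsilon we get {epsilon}. So FIRST(<S>) = {epsilon, p, s, t}.
FIRST(<C>): from <C>::=t <S> <A> we get {t}; from <C>::=<A> p s <A> we get {p, s, t}; from <C>::=epsilon we get {epsilon}. So FIRST(<C>) = {epsilon, p, s, t}.
FIRST(<A>): from <A>::=epsilon we get {epsilon}; from <A>::=<N> t p we get {p, s, t}; from <A>::=s s s we get {s}. So FIRST(<A>) = {epsilon, p, s, t}.
FIRST(<N>): from <N>::=<S> <A> s we get {p, s, t}; from <N>::=<C> we get {epsilon, p, s, t}; from <N>::=<S> s s <A> we get {p, s, t}. So FIRST(<N>) = {epsilon, p, s, t}.

{epsilon, p, s, t}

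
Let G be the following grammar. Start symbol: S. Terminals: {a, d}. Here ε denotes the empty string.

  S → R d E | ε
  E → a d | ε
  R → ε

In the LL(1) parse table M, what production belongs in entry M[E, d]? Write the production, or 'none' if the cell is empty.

FIRST(E) = {ε, a}
FIRST(R) = {ε}
FIRST(S) = {ε, d}  (via R d E)
FOLLOW(S) includes $ since S is the start symbol.
FOLLOW(S): S appears on no right-hand side. Thus FOLLOW(S) = {$}.
FOLLOW(E): in S→R d E, the suffix after E is empty, so FOLLOW(E) ⊇ FOLLOW(S) = {$}. Thus FOLLOW(E) = {$}.
For E → a d: FIRST(a d) = {a}, so it goes in M[E, t] for t ∈ {a}.
For E → ε: FIRST(ε) = {ε}, so it goes in M[E, t] for t ∈ {}; since ε ∈ FIRST, also for every t ∈ FOLLOW(E) = {$}.
None of these place a production in M[E, d].

none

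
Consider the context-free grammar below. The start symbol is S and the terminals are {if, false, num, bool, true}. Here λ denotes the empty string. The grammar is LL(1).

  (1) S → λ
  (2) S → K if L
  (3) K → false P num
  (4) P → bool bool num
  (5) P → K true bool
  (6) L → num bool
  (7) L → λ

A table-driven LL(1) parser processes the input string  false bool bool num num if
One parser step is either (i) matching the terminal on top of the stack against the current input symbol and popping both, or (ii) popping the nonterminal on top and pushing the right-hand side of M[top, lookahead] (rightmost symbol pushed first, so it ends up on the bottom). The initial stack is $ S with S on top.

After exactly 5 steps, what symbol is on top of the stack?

step 1: stack=$ S  input=false bool bool num num if $  — expand S → K if L
step 2: stack=$ L if K  input=false bool bool num num if $  — expand K → false P num
step 3: stack=$ L if num P false  input=false bool bool num num if $  — match false
step 4: stack=$ L if num P  input=bool bool num num if $  — expand P → bool bool num
step 5: stack=$ L if num num bool bool  input=bool bool num num if $  — match bool
Stack after step 5: $ L if num num bool (top = bool).

bool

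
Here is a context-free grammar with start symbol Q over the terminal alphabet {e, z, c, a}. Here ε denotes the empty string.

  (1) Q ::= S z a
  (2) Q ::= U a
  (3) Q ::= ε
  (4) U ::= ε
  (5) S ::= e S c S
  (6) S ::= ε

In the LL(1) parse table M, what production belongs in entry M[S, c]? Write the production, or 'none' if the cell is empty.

S ::= ε

FIRST(U) = {ε}
FIRST(S) = {ε, e}
FIRST(Q) = {ε, a, e, z}  (via S z a, U a)
FOLLOW(Q) includes $ since Q is the start symbol.
FOLLOW(S): in Q::=S z a, S is followed by z a with FIRST {z}; in S::=e S c S (occurrence 1), S is followed by c S with FIRST {c}; in S::=e S c S (occurrence 2), the suffix after S is empty (adds nothing new). Thus FOLLOW(S) = {c, z}.
For S ::= e S c S: FIRST(e S c S) = {e}, so it goes in M[S, t] for t ∈ {e}.
For S ::= ε: FIRST(ε) = {ε}, so it goes in M[S, t] for t ∈ {}; since ε ∈ FIRST, also for every t ∈ FOLLOW(S) = {c, z}.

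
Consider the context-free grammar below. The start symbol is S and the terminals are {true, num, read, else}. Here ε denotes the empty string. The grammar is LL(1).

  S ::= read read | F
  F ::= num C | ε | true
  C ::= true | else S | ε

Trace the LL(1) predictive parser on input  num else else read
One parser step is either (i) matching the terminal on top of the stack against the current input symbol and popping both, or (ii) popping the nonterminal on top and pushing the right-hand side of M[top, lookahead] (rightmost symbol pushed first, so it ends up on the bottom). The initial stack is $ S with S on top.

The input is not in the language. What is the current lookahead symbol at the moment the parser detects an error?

     Stack     Input                 Action
  1  $ S       num else else read $  expand S ::= F
  2  $ F       num else else read $  expand F ::= num C
  3  $ C num   num else else read $  match num
  4  $ C       else else read $      expand C ::= else S
  5  $ S else  else else read $      match else
  6  $ S       else read $           error: M[S, else] is empty

else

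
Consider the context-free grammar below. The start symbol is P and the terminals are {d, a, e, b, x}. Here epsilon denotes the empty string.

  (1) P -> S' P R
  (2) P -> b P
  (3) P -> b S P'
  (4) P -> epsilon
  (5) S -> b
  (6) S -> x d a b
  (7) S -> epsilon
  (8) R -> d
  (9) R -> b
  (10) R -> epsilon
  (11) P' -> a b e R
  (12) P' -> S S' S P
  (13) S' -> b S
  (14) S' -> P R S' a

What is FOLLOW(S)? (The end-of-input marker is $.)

FIRST(S): from S->b we get {b}; from S->x d a b we get {x}; from S->epsilon we get {epsilon}. So FIRST(S) = {epsilon, b, x}.
FIRST(R): from R->d we get {d}; from R->b we get {b}; from R->epsilon we get {epsilon}. So FIRST(R) = {epsilon, b, d}.
FIRST(P): from P->S' P R we get {b, d}; from P->b P we get {b}; from P->b S P' we get {b}; from P->epsilon we get {epsilon}. So FIRST(P) = {epsilon, b, d}.
FIRST(S'): from S'->b S we get {b}; from S'->P R S' a we get {b, d}. So FIRST(S') = {b, d}.
FIRST(P'): from P'->a b e R we get {a}; from P'->S S' S P we get {b, d, x}. So FIRST(P') = {a, b, d, x}.
FOLLOW(P) includes $ since P is the start symbol.
FOLLOW(P): in P->S' P R, P is followed by R with FIRST {epsilon, b, d}; in P->S' P R, the suffix after P is nullable (adds nothing new); in P->b P, the suffix after P is empty (adds nothing new); in P'->S S' S P, the suffix after P is empty, so FOLLOW(P) ⊇ FOLLOW(P') = {$, b, d}; in S'->P R S' a, P is followed by R S' a with FIRST {b, d}. Thus FOLLOW(P) = {$, b, d}.
FOLLOW(P'): in P->b S P', the suffix after P' is empty, so FOLLOW(P') ⊇ FOLLOW(P) = {$, b, d}. Thus FOLLOW(P') = {$, b, d}.
FOLLOW(R): in P->S' P R, the suffix after R is empty, so FOLLOW(R) ⊇ FOLLOW(P) = {$, b, d}; in P'->a b e R, the suffix after R is empty, so FOLLOW(R) ⊇ FOLLOW(P') = {$, b, d}; in S'->P R S' a, R is followed by S' a with FIRST {b, d}. Thus FOLLOW(R) = {$, b, d}.
FOLLOW(S'): in P->S' P R, S' is followed by P R with FIRST {epsilon, b, d}; in P->S' P R, the suffix after S' is nullable, so FOLLOW(S') ⊇ FOLLOW(P) = {$, b, d}; in P'->S S' S P, S' is followed by S P with FIRST {epsilon, b, d, x}; in P'->S S' S P, the suffix after S' is nullable, so FOLLOW(S') ⊇ FOLLOW(P') = {$, b, d}; in S'->P R S' a, S' is followed by a with FIRST {a}. Thus FOLLOW(S') = {$, a, b, d, x}.
FOLLOW(S): in P->b S P', S is followed by P' with FIRST {a, b, d, x}; in P'->S S' S P (occurrence 1), S is followed by S' S P with FIRST {b, d}; in P'->S S' S P (occurrence 2), S is followed by P with FIRST {epsilon, b, d}; in P'->S S' S P (occurrence 2), the suffix after S is nullable, so FOLLOW(S) ⊇ FOLLOW(P') = {$, b, d}; in S'->b S, the suffix after S is empty, so FOLLOW(S) ⊇ FOLLOW(S') = {$, a, b, d, x}. Thus FOLLOW(S) = {$, a, b, d, x}.

{$, a, b, d, x}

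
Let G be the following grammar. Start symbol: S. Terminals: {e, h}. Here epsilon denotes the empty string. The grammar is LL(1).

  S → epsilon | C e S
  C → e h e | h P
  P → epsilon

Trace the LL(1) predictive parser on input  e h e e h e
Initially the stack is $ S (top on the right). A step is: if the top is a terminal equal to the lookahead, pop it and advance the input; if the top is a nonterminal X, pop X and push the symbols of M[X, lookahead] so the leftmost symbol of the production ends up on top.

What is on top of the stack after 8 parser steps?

h

step 1: stack=$ S  input=e h e e h e $  — expand S → C e S
step 2: stack=$ S e C  input=e h e e h e $  — expand C → e h e
step 3: stack=$ S e e h e  input=e h e e h e $  — match e
step 4: stack=$ S e e h  input=h e e h e $  — match h
step 5: stack=$ S e e  input=e e h e $  — match e
step 6: stack=$ S e  input=e h e $  — match e
step 7: stack=$ S  input=h e $  — expand S → C e S
step 8: stack=$ S e C  input=h e $  — expand C → h P
Stack after step 8: $ S e P h (top = h).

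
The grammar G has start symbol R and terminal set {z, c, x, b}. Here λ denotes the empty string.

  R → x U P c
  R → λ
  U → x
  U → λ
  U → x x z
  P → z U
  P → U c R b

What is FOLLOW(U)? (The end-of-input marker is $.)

{c, x, z}

FIRST(R): from R→x U P c we get {x}; from R→λ we get {λ}. So FIRST(R) = {λ, x}.
FIRST(U): from U→x we get {x}; from U→λ we get {λ}; from U→x x z we get {x}. So FIRST(U) = {λ, x}.
FIRST(P): from P→z U we get {z}; from P→U c R b we get {c, x}. So FIRST(P) = {c, x, z}.
FOLLOW(R) includes $ since R is the start symbol.
FOLLOW(R): in P→U c R b, R is followed by b with FIRST {b}. Thus FOLLOW(R) = {$, b}.
FOLLOW(P): in R→x U P c, P is followed by c with FIRST {c}. Thus FOLLOW(P) = {c}.
FOLLOW(U): in R→x U P c, U is followed by P c with FIRST {c, x, z}; in P→z U, the suffix after U is empty, so FOLLOW(U) ⊇ FOLLOW(P) = {c}; in P→U c R b, U is followed by c R b with FIRST {c}. Thus FOLLOW(U) = {c, x, z}.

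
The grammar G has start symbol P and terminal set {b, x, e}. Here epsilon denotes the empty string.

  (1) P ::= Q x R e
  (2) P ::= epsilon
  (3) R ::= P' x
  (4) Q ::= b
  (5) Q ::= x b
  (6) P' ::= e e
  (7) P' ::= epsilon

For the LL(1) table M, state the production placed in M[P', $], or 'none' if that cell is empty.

none

FIRST(Q) = {b, x}
FIRST(P') = {epsilon, e}
FIRST(P) = {epsilon, b, x}  (via Q x R e)
FIRST(R) = {e, x}  (via P' x)
FOLLOW(P) includes $ since P is the start symbol.
FOLLOW(P'): in R::=P' x, P' is followed by x with FIRST {x}. Thus FOLLOW(P') = {x}.
For P' ::= e e: FIRST(e e) = {e}, so it goes in M[P', t] for t ∈ {e}.
For P' ::= epsilon: FIRST(epsilon) = {epsilon}, so it goes in M[P', t] for t ∈ {}; since epsilon ∈ FIRST, also for every t ∈ FOLLOW(P') = {x}.
None of these place a production in M[P', $].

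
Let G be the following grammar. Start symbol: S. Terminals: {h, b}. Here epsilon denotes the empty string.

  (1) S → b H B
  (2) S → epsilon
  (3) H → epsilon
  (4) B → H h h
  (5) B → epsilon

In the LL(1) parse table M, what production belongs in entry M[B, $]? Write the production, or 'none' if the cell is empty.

FIRST(S): from S→b H B we get {b}; from S→epsilon we get {epsilon}. So FIRST(S) = {epsilon, b}.
FIRST(H): from H→epsilon we get {epsilon}. So FIRST(H) = {epsilon}.
FIRST(B): from B→H h h we get {h}; from B→epsilon we get {epsilon}. So FIRST(B) = {epsilon, h}.
FOLLOW(S) includes $ since S is the start symbol.
FOLLOW(S): S appears on no right-hand side. Thus FOLLOW(S) = {$}.
FOLLOW(B): in S→b H B, the suffix after B is empty, so FOLLOW(B) ⊇ FOLLOW(S) = {$}. Thus FOLLOW(B) = {$}.
For B → H h h: FIRST(H h h) = {h}, so it goes in M[B, t] for t ∈ {h}.
For B → epsilon: FIRST(epsilon) = {epsilon}, so it goes in M[B, t] for t ∈ {}; since epsilon ∈ FIRST, also for every t ∈ FOLLOW(B) = {$}.

B → epsilon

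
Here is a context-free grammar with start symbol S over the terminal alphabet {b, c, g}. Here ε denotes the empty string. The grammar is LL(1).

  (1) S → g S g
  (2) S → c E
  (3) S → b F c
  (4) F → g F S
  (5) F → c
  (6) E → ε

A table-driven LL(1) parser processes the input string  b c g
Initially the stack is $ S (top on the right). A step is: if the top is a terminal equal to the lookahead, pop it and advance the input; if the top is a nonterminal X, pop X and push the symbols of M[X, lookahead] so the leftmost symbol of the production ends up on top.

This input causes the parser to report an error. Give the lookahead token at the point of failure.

     Stack    Input    Action
  1  $ S      b c g $  expand S → b F c
  2  $ c F b  b c g $  match b
  3  $ c F    c g $    expand F → c
  4  $ c c    c g $    match c
  5  $ c      g $      error: top is terminal c but lookahead is g

g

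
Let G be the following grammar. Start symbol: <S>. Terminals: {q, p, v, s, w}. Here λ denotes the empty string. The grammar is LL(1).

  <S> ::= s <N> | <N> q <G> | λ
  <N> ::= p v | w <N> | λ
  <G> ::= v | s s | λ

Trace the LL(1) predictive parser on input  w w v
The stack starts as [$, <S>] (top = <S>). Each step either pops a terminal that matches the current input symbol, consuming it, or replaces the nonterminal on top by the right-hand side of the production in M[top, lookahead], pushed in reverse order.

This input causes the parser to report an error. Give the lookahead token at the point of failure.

v

step 1: stack=$ <S>  input=w w v $  — expand <S> ::= <N> q <G>
step 2: stack=$ <G> q <N>  input=w w v $  — expand <N> ::= w <N>
step 3: stack=$ <G> q <N> w  input=w w v $  — match w
step 4: stack=$ <G> q <N>  input=w v $  — expand <N> ::= w <N>
step 5: stack=$ <G> q <N> w  input=w v $  — match w
step 6: stack=$ <G> q <N>  input=v $  — error: M[<N>, v] is empty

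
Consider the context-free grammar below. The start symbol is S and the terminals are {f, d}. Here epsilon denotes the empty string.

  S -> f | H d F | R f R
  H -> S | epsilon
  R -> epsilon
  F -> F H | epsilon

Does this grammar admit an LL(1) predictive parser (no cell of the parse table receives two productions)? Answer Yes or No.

FIRST(S) = {d, f}
FIRST(H) = {epsilon, d, f}
FIRST(R) = {epsilon}
FIRST(F) = {epsilon, d, f}
FOLLOW(S) = {$, d, f}
FOLLOW(H) = {$, d, f}
FOLLOW(R) = {$, d, f}
FOLLOW(F) = {$, d, f}
Cell M[F, $] receives both F -> F H and F -> epsilon — the grammar is not LL(1).

No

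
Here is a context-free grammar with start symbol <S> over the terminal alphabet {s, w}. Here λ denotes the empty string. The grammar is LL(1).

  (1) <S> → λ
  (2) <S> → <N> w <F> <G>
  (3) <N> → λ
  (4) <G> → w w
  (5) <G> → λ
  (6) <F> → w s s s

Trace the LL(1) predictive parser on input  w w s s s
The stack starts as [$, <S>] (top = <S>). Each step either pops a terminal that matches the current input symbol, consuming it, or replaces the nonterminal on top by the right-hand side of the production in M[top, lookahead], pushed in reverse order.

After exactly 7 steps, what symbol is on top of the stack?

s

step 1: stack=$ <S>  input=w w s s s $  — expand <S> → <N> w <F> <G>
step 2: stack=$ <G> <F> w <N>  input=w w s s s $  — expand <N> → λ
step 3: stack=$ <G> <F> w  input=w w s s s $  — match w
step 4: stack=$ <G> <F>  input=w s s s $  — expand <F> → w s s s
step 5: stack=$ <G> s s s w  input=w s s s $  — match w
step 6: stack=$ <G> s s s  input=s s s $  — match s
step 7: stack=$ <G> s s  input=s s $  — match s
Stack after step 7: $ <G> s (top = s).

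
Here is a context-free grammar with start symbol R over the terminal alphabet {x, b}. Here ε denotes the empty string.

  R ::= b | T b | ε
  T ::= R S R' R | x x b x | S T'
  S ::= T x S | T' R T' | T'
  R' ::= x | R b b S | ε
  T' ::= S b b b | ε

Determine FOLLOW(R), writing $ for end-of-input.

FIRST(R): from R::=b we get {b}; from R::=T b we get {b, x}; from R::=ε we get {ε}. So FIRST(R) = {ε, b, x}.
FIRST(R'): from R'::=x we get {x}; from R'::=R b b S we get {b, x}; from R'::=ε we get {ε}. So FIRST(R') = {ε, b, x}.
FIRST(T): from T::=R S R' R we get {ε, b, x}; from T::=x x b x we get {x}; from T::=S T' we get {ε, b, x}. So FIRST(T) = {ε, b, x}.
FIRST(S): from S::=T x S we get {b, x}; from S::=T' R T' we get {ε, b, x}; from S::=T' we get {ε, b, x}. So FIRST(S) = {ε, b, x}.
FIRST(T'): from T'::=S b b b we get {b, x}; from T'::=ε we get {ε}. So FIRST(T') = {ε, b, x}.
FOLLOW(R) includes $ since R is the start symbol.
FOLLOW(T): in R::=T b, T is followed by b with FIRST {b}; in S::=T x S, T is followed by x S with FIRST {x}. Thus FOLLOW(T) = {b, x}.
FOLLOW(R'): in T::=R S R' R, R' is followed by R with FIRST {ε, b, x}; in T::=R S R' R, the suffix after R' is nullable, so FOLLOW(R') ⊇ FOLLOW(T) = {b, x}. Thus FOLLOW(R') = {b, x}.
FOLLOW(S): in T::=R S R' R, S is followed by R' R with FIRST {ε, b, x}; in T::=R S R' R, the suffix after S is nullable, so FOLLOW(S) ⊇ FOLLOW(T) = {b, x}; in T::=S T', S is followed by T' with FIRST {ε, b, x}; in T::=S T', the suffix after S is nullable, so FOLLOW(S) ⊇ FOLLOW(T) = {b, x}; in S::=T x S, the suffix after S is empty (adds nothing new); in R'::=R b b S, the suffix after S is empty, so FOLLOW(S) ⊇ FOLLOW(R') = {b, x}; in T'::=S b b b, S is followed by b b b with FIRST {b}. Thus FOLLOW(S) = {b, x}.
FOLLOW(R): in T::=R S R' R (occurrence 1), R is followed by S R' R with FIRST {ε, b, x}; in T::=R S R' R (occurrence 1), the suffix after R is nullable, so FOLLOW(R) ⊇ FOLLOW(T) = {b, x}; in T::=R S R' R (occurrence 2), the suffix after R is empty, so FOLLOW(R) ⊇ FOLLOW(T) = {b, x}; in S::=T' R T', R is followed by T' with FIRST {ε, b, x}; in S::=T' R T', the suffix after R is nullable, so FOLLOW(R) ⊇ FOLLOW(S) = {b, x}; in R'::=R b b S, R is followed by b b S with FIRST {b}. Thus FOLLOW(R) = {$, b, x}.
FOLLOW(T'): in T::=S T', the suffix after T' is empty, so FOLLOW(T') ⊇ FOLLOW(T) = {b, x}; in S::=T' R T' (occurrence 1), T' is followed by R T' with FIRST {ε, b, x}; in S::=T' R T' (occurrence 1), the suffix after T' is nullable, so FOLLOW(T') ⊇ FOLLOW(S) = {b, x}; in S::=T' R T' (occurrence 2), the suffix after T' is empty, so FOLLOW(T') ⊇ FOLLOW(S) = {b, x}; in S::=T', the suffix after T' is empty, so FOLLOW(T') ⊇ FOLLOW(S) = {b, x}. Thus FOLLOW(T') = {b, x}.

{$, b, x}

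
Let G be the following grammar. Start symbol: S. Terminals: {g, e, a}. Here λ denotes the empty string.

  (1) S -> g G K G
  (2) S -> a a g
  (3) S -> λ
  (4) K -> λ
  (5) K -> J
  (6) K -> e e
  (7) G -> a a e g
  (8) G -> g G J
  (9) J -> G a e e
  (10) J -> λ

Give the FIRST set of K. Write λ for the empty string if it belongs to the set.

{λ, a, e, g}

FIRST(S): from S->g G K G we get {g}; from S->a a g we get {a}; from S->λ we get {λ}. So FIRST(S) = {λ, a, g}.
FIRST(G): from G->a a e g we get {a}; from G->g G J we get {g}. So FIRST(G) = {a, g}.
FIRST(J): from J->G a e e we get {a, g}; from J->λ we get {λ}. So FIRST(J) = {λ, a, g}.
FIRST(K): from K->λ we get {λ}; from K->J we get {λ, a, g}; from K->e e we get {e}. So FIRST(K) = {λ, a, e, g}.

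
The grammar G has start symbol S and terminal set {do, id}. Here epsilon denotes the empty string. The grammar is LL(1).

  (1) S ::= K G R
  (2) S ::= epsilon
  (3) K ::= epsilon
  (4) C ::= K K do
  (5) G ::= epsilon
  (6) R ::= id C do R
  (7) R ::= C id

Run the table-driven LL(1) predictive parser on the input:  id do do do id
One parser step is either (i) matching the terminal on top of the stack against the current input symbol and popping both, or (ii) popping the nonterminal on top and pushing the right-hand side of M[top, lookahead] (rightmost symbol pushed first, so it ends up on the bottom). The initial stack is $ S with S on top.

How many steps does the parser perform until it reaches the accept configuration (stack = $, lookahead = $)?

      Stack          Input             Action
   1  $ S            id do do do id $  expand S ::= K G R
   2  $ R G K        id do do do id $  expand K ::= epsilon
   3  $ R G          id do do do id $  expand G ::= epsilon
   4  $ R            id do do do id $  expand R ::= id C do R
   5  $ R do C id    id do do do id $  match id
   6  $ R do C       do do do id $     expand C ::= K K do
   7  $ R do do K K  do do do id $     expand K ::= epsilon
   8  $ R do do K    do do do id $     expand K ::= epsilon
   9  $ R do do      do do do id $     match do
  10  $ R do         do do id $        match do
  11  $ R            do id $           expand R ::= C id
  12  $ id C         do id $           expand C ::= K K do
  13  $ id do K K    do id $           expand K ::= epsilon
  14  $ id do K      do id $           expand K ::= epsilon
  15  $ id do        do id $           match do
  16  $ id           id $              match id
Accept reached after 16 steps.

16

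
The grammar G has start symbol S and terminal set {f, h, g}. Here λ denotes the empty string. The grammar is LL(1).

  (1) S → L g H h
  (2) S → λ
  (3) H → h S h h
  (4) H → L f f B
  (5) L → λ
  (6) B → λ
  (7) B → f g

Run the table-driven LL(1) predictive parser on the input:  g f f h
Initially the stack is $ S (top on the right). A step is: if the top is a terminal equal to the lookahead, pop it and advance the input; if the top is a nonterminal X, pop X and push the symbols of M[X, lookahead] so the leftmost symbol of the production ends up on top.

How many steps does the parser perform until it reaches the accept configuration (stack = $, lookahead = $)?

9

     Stack        Input      Action
  1  $ S          g f f h $  expand S → L g H h
  2  $ h H g L    g f f h $  expand L → λ
  3  $ h H g      g f f h $  match g
  4  $ h H        f f h $    expand H → L f f B
  5  $ h B f f L  f f h $    expand L → λ
  6  $ h B f f    f f h $    match f
  7  $ h B f      f h $      match f
  8  $ h B        h $        expand B → λ
  9  $ h          h $        match h
Accept reached after 9 steps.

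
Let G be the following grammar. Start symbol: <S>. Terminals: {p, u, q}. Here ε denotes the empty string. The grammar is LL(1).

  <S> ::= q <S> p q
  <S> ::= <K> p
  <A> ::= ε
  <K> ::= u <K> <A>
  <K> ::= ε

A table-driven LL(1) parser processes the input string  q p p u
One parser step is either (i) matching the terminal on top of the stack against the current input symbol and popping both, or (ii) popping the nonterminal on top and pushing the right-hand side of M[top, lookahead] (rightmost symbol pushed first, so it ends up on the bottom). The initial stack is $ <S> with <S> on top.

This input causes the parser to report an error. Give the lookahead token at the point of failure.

step 1: stack=$ <S>  input=q p p u $  — expand <S> ::= q <S> p q
step 2: stack=$ q p <S> q  input=q p p u $  — match q
step 3: stack=$ q p <S>  input=p p u $  — expand <S> ::= <K> p
step 4: stack=$ q p p <K>  input=p p u $  — expand <K> ::= ε
step 5: stack=$ q p p  input=p p u $  — match p
step 6: stack=$ q p  input=p u $  — match p
step 7: stack=$ q  input=u $  — error: top is terminal q but lookahead is u

u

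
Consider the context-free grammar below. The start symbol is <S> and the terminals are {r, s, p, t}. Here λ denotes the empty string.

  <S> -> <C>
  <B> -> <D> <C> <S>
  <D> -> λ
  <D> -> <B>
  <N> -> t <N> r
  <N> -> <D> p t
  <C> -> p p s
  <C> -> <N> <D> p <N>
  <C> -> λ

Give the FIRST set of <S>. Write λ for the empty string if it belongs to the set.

FIRST(<S>) = {λ, p, t}  (via <C>)
FIRST(<B>) = {λ, p, t}  (via <D> <C> <S>)
FIRST(<D>) = {λ, p, t}  (via <B>)
FIRST(<N>) = {p, t}  (via <D> p t)
FIRST(<C>) = {λ, p, t}  (via <N> <D> p <N>)

{λ, p, t}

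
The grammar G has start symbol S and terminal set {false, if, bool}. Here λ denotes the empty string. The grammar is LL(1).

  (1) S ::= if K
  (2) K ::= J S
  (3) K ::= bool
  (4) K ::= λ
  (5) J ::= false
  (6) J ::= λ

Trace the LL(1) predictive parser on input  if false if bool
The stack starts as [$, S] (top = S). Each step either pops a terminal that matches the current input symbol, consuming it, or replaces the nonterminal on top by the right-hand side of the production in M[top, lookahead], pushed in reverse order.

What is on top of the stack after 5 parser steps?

S

step 1: stack=$ S  input=if false if bool $  — expand S ::= if K
step 2: stack=$ K if  input=if false if bool $  — match if
step 3: stack=$ K  input=false if bool $  — expand K ::= J S
step 4: stack=$ S J  input=false if bool $  — expand J ::= false
step 5: stack=$ S false  input=false if bool $  — match false
Stack after step 5: $ S (top = S).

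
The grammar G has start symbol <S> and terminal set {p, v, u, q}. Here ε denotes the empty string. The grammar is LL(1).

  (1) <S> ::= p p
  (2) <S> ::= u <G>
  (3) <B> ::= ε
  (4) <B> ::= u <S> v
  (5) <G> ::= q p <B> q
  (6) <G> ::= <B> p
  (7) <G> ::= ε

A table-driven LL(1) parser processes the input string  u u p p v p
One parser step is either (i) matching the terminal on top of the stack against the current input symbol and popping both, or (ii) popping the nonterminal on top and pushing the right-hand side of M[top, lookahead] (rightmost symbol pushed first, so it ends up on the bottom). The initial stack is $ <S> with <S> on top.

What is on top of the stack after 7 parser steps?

step 1: stack=$ <S>  input=u u p p v p $  — expand <S> ::= u <G>
step 2: stack=$ <G> u  input=u u p p v p $  — match u
step 3: stack=$ <G>  input=u p p v p $  — expand <G> ::= <B> p
step 4: stack=$ p <B>  input=u p p v p $  — expand <B> ::= u <S> v
step 5: stack=$ p v <S> u  input=u p p v p $  — match u
step 6: stack=$ p v <S>  input=p p v p $  — expand <S> ::= p p
step 7: stack=$ p v p p  input=p p v p $  — match p
Stack after step 7: $ p v p (top = p).

p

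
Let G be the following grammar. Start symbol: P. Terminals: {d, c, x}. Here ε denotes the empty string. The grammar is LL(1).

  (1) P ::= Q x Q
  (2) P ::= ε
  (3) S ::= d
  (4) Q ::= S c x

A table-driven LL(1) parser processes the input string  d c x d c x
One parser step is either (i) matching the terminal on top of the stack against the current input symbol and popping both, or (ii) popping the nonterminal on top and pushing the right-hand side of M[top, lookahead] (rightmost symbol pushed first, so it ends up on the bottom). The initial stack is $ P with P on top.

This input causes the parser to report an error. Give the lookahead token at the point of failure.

d

step 1: stack=$ P  input=d c x d c x $  — expand P ::= Q x Q
step 2: stack=$ Q x Q  input=d c x d c x $  — expand Q ::= S c x
step 3: stack=$ Q x x c S  input=d c x d c x $  — expand S ::= d
step 4: stack=$ Q x x c d  input=d c x d c x $  — match d
step 5: stack=$ Q x x c  input=c x d c x $  — match c
step 6: stack=$ Q x x  input=x d c x $  — match x
step 7: stack=$ Q x  input=d c x $  — error: top is terminal x but lookahead is d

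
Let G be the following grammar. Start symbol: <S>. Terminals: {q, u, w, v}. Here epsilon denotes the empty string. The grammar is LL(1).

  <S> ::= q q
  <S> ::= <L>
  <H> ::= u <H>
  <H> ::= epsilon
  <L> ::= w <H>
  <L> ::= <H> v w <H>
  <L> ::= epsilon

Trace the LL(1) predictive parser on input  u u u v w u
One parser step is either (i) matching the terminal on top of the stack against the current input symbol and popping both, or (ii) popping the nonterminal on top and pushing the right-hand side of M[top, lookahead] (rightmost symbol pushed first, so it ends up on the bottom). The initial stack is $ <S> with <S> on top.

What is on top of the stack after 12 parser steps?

u

      Stack            Input          Action
   1  $ <S>            u u u v w u $  expand <S> ::= <L>
   2  $ <L>            u u u v w u $  expand <L> ::= <H> v w <H>
   3  $ <H> w v <H>    u u u v w u $  expand <H> ::= u <H>
   4  $ <H> w v <H> u  u u u v w u $  match u
   5  $ <H> w v <H>    u u v w u $    expand <H> ::= u <H>
   6  $ <H> w v <H> u  u u v w u $    match u
   7  $ <H> w v <H>    u v w u $      expand <H> ::= u <H>
   8  $ <H> w v <H> u  u v w u $      match u
   9  $ <H> w v <H>    v w u $        expand <H> ::= epsilon
  10  $ <H> w v        v w u $        match v
  11  $ <H> w          w u $          match w
  12  $ <H>            u $            expand <H> ::= u <H>
Stack after step 12: $ <H> u (top = u).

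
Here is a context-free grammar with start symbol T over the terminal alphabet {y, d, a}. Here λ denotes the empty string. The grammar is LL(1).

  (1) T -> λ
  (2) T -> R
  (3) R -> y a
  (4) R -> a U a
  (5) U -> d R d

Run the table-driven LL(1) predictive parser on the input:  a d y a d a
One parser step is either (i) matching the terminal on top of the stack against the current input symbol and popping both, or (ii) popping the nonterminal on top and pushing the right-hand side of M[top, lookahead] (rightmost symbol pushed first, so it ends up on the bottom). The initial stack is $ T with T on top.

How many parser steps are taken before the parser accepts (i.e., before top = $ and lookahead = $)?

step 1: stack=$ T  input=a d y a d a $  — expand T -> R
step 2: stack=$ R  input=a d y a d a $  — expand R -> a U a
step 3: stack=$ a U a  input=a d y a d a $  — match a
step 4: stack=$ a U  input=d y a d a $  — expand U -> d R d
step 5: stack=$ a d R d  input=d y a d a $  — match d
step 6: stack=$ a d R  input=y a d a $  — expand R -> y a
step 7: stack=$ a d a y  input=y a d a $  — match y
step 8: stack=$ a d a  input=a d a $  — match a
step 9: stack=$ a d  input=d a $  — match d
step 10: stack=$ a  input=a $  — match a
Accept reached after 10 steps.

10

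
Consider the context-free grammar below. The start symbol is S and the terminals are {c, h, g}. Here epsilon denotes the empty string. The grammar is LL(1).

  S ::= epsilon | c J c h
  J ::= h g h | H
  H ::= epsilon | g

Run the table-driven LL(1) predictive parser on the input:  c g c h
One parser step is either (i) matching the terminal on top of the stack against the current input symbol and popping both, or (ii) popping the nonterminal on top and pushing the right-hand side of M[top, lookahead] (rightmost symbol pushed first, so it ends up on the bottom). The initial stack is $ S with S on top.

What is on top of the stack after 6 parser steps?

h

     Stack      Input      Action
  1  $ S        c g c h $  expand S ::= c J c h
  2  $ h c J c  c g c h $  match c
  3  $ h c J    g c h $    expand J ::= H
  4  $ h c H    g c h $    expand H ::= g
  5  $ h c g    g c h $    match g
  6  $ h c      c h $      match c
Stack after step 6: $ h (top = h).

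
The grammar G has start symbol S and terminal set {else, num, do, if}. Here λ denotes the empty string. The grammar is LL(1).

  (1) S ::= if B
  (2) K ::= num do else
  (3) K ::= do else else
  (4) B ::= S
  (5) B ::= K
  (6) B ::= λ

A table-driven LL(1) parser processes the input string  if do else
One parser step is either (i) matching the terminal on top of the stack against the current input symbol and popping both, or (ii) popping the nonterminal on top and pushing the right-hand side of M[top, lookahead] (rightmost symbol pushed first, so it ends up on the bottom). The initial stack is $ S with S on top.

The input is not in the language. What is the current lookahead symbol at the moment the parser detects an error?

$

step 1: stack=$ S  input=if do else $  — expand S ::= if B
step 2: stack=$ B if  input=if do else $  — match if
step 3: stack=$ B  input=do else $  — expand B ::= K
step 4: stack=$ K  input=do else $  — expand K ::= do else else
step 5: stack=$ else else do  input=do else $  — match do
step 6: stack=$ else else  input=else $  — match else
step 7: stack=$ else  input=$  — error: top is terminal else but lookahead is $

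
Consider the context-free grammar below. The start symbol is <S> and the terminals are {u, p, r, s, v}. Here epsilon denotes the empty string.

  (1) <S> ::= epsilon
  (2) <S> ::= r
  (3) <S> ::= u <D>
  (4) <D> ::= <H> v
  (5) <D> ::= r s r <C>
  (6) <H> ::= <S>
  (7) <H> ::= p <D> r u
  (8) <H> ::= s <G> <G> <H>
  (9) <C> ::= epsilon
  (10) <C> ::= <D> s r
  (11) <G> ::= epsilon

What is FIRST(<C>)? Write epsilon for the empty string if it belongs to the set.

{epsilon, p, r, s, u, v}

FIRST(<S>) = {epsilon, r, u}
FIRST(<G>) = {epsilon}
FIRST(<H>) = {epsilon, p, r, s, u}  (via <S>)
FIRST(<D>) = {p, r, s, u, v}  (via <H> v)
FIRST(<C>) = {epsilon, p, r, s, u, v}  (via <D> s r)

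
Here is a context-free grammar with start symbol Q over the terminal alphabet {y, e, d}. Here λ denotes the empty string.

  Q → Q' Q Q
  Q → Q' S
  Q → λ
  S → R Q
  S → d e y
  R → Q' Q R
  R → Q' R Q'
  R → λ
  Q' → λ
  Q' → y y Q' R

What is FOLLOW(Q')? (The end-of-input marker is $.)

FIRST(Q'): from Q'→λ we get {λ}; from Q'→y y Q' R we get {y}. So FIRST(Q') = {λ, y}.
FIRST(Q): from Q→Q' Q Q we get {λ, d, y}; from Q→Q' S we get {λ, d, y}; from Q→λ we get {λ}. So FIRST(Q) = {λ, d, y}.
FIRST(R): from R→Q' Q R we get {λ, d, y}; from R→Q' R Q' we get {λ, d, y}; from R→λ we get {λ}. So FIRST(R) = {λ, d, y}.
FIRST(S): from S→R Q we get {λ, d, y}; from S→d e y we get {d}. So FIRST(S) = {λ, d, y}.
FOLLOW(Q) includes $ since Q is the start symbol.
FOLLOW(Q): in Q→Q' Q Q (occurrence 1), Q is followed by Q with FIRST {λ, d, y}; in Q→Q' Q Q (occurrence 1), the suffix after Q is nullable (adds nothing new); in Q→Q' Q Q (occurrence 2), the suffix after Q is empty (adds nothing new); in S→R Q, the suffix after Q is empty, so FOLLOW(Q) ⊇ FOLLOW(S) = {$, d, y}; in R→Q' Q R, Q is followed by R with FIRST {λ, d, y}; in R→Q' Q R, the suffix after Q is nullable, so FOLLOW(Q) ⊇ FOLLOW(R) = {$, d, y}. Thus FOLLOW(Q) = {$, d, y}.
FOLLOW(S): in Q→Q' S, the suffix after S is empty, so FOLLOW(S) ⊇ FOLLOW(Q) = {$, d, y}. Thus FOLLOW(S) = {$, d, y}.
FOLLOW(R): in S→R Q, R is followed by Q with FIRST {λ, d, y}; in S→R Q, the suffix after R is nullable, so FOLLOW(R) ⊇ FOLLOW(S) = {$, d, y}; in R→Q' Q R, the suffix after R is empty (adds nothing new); in R→Q' R Q', R is followed by Q' with FIRST {λ, y}; in R→Q' R Q', the suffix after R is nullable (adds nothing new); in Q'→y y Q' R, the suffix after R is empty, so FOLLOW(R) ⊇ FOLLOW(Q') = {$, d, y}. Thus FOLLOW(R) = {$, d, y}.
FOLLOW(Q'): in Q→Q' Q Q, Q' is followed by Q Q with FIRST {λ, d, y}; in Q→Q' Q Q, the suffix after Q' is nullable, so FOLLOW(Q') ⊇ FOLLOW(Q) = {$, d, y}; in Q→Q' S, Q' is followed by S with FIRST {λ, d, y}; in Q→Q' S, the suffix after Q' is nullable, so FOLLOW(Q') ⊇ FOLLOW(Q) = {$, d, y}; in R→Q' Q R, Q' is followed by Q R with FIRST {λ, d, y}; in R→Q' Q R, the suffix after Q' is nullable, so FOLLOW(Q') ⊇ FOLLOW(R) = {$, d, y}; in R→Q' R Q' (occurrence 1), Q' is followed by R Q' with FIRST {λ, d, y}; in R→Q' R Q' (occurrence 1), the suffix after Q' is nullable, so FOLLOW(Q') ⊇ FOLLOW(R) = {$, d, y}; in R→Q' R Q' (occurrence 2), the suffix after Q' is empty, so FOLLOW(Q') ⊇ FOLLOW(R) = {$, d, y}; in Q'→y y Q' R, Q' is followed by R with FIRST {λ, d, y}; in Q'→y y Q' R, the suffix after Q' is nullable (adds nothing new). Thus FOLLOW(Q') = {$, d, y}.

{$, d, y}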